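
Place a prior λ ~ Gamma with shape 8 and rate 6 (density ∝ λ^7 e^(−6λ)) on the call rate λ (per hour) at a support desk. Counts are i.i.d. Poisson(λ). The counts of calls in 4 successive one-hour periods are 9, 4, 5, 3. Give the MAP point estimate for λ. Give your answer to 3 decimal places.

λ̂_MAP = 2.800

Σxᵢ = 9+4+5+3 = 21, with n = 4.
Posterior ∝ λ^7e^(−6λ) · λ^21e^(−4λ) = λ^28e^(−10λ), i.e. Gamma(shape=29, rate=10).
The mode of a Gamma(a, b) with a ≥ 1 (shape–rate) is (a−1)/b = 28/10 ≈ 2.800.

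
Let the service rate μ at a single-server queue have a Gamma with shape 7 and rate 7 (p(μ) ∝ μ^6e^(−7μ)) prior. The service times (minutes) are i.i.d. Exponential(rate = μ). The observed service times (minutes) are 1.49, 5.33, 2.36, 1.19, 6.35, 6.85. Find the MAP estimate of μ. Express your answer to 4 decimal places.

The Exponential(rate=μ) likelihood is ∝ μ^n e^(−μΣtᵢ). Here n = 6 and Σtᵢ = 1.49 + 5.33 + 2.36 + 1.19 + 6.35 + 6.85 = 23.57.
Posterior ∝ μ^6e^(−7μ) · μ^6e^(−23.57μ) = μ^12e^(−30.57μ), i.e. Gamma(13, 30.57).
Mode = (a−1)/b = 12/30.57 ≈ 0.3925.

μ̂_MAP = 0.3925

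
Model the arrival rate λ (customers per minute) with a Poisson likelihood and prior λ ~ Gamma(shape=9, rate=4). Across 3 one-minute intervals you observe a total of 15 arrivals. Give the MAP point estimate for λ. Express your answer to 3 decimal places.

λ̂_MAP = 3.286

Σxᵢ = 15, n = 3.
Posterior ∝ λ^8e^(−4λ) · λ^15e^(−3λ) = λ^23e^(−7λ), i.e. Gamma(shape=24, rate=7).
The mode of a Gamma(a, b) with a ≥ 1 (shape–rate) is (a−1)/b = 23/7 ≈ 3.286.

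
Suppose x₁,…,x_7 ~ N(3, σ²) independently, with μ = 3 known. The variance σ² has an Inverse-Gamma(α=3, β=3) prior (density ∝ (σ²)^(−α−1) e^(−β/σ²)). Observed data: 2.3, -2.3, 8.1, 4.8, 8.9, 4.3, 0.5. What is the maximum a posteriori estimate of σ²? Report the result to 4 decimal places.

Sum of squared deviations about the known mean: SS = (2.3−3)² + (-2.3−3)² + (8.1−3)² + (4.8−3)² + (8.9−3)² + (4.3−3)² + (0.5−3)² = 100.58.
The Normal likelihood contributes (σ²)^(−n/2) exp(−SS/(2σ²)), so the posterior is Inverse-Gamma(α + n/2, β + SS/2) = Inverse-Gamma(6.5, 53.29).
The mode of Inverse-Gamma(a, b) is b/(a+1) = 53.29/7.5 ≈ 7.1053.

σ̂²_MAP = 7.1053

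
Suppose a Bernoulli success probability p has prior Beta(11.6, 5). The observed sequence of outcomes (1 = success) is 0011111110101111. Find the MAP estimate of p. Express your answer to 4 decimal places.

Prior: Beta(11.6, 5).
Data: 12 successes in 16 trials (from the sequence). The binomial likelihood contributes p^12(1−p)^4, so the posterior is Beta(11.6+12, 5+4) = Beta(23.6, 9).
For Beta(a, b) with a, b > 1 the mode is (a−1)/(a+b−2) = 22.6/30.6 ≈ 0.7386.

p̂_MAP = 0.7386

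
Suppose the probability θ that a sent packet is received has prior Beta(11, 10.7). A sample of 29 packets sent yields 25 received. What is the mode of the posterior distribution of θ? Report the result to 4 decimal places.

θ̂_MAP = 0.7187

Prior: Beta(11, 10.7).
Data: 25 successes in 29 trials. The binomial likelihood contributes θ^25(1−θ)^4, so the posterior is Beta(11+25, 10.7+4) = Beta(36, 14.7).
For Beta(a, b) with a, b > 1 the mode is (a−1)/(a+b−2) = 35/48.7 ≈ 0.7187.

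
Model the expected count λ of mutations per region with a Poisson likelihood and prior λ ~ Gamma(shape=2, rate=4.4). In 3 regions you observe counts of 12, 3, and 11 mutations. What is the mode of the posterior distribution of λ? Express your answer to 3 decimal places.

Σxᵢ = 12+3+11 = 26, with n = 3.
Posterior ∝ λe^(−4.4λ) · λ^26e^(−3λ) = λ^27e^(−7.4λ), i.e. Gamma(shape=28, rate=7.4).
The mode of a Gamma(a, b) with a ≥ 1 (shape–rate) is (a−1)/b = 27/7.4 ≈ 3.649.

λ̂_MAP = 3.649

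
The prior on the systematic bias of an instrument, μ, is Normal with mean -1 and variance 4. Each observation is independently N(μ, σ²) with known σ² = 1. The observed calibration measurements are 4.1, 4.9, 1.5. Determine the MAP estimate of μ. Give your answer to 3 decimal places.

n = 3; x̄ = (4.1 + 4.9 + 1.5)/3 = 10.5/3 = 3.5.
For a Normal prior and Normal likelihood with known variance, the posterior is Normal; its mode equals its mean, the precision-weighted average.
Prior precision 1/σ₀² = 1/4 = 0.25; data precision n/σ² = 3/1 = 3.
μ̂ = (0.25·(-1) + 3·3.5) / (0.25 + 3) = 10.25/3.25 = 41/13 ≈ 3.154.

μ̂_MAP = 3.154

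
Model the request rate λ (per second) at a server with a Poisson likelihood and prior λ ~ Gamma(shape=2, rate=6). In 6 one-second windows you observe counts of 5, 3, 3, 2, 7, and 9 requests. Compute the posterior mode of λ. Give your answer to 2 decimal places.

Σxᵢ = 5+3+3+2+7+9 = 29, with n = 6.
Posterior ∝ λe^(−6λ) · λ^29e^(−6λ) = λ^30e^(−12λ), i.e. Gamma(shape=31, rate=12).
The mode of a Gamma(a, b) with a ≥ 1 (shape–rate) is (a−1)/b = 30/12 ≈ 2.50.

λ̂_MAP = 2.50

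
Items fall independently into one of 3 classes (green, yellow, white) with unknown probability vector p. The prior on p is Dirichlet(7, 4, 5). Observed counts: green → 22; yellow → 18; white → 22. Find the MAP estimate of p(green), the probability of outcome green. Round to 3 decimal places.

MAP estimate of p(green) = 0.373

The posterior is Dirichlet(αᵢ + nᵢ) = Dirichlet(29, 22, 27).
For a Dirichlet(a₁,…,a_K) with all aᵢ > 1, the mode has j-th component (aⱼ − 1)/(Σaᵢ − K).
Here Σaᵢ = 78 and K = 3, so p(green) = (29 − 1)/(78 − 3) = 28/75 ≈ 0.373.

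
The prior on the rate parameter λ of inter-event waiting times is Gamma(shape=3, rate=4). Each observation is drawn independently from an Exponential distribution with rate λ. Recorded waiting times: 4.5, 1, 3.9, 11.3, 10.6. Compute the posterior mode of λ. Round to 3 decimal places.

The Exponential(rate=λ) likelihood is ∝ λ^n e^(−λΣtᵢ). Here n = 5 and Σtᵢ = 4.5 + 1 + 3.9 + 11.3 + 10.6 = 31.3.
Posterior ∝ λ^2e^(−4λ) · λ^5e^(−31.3λ) = λ^7e^(−35.3λ), i.e. Gamma(8, 35.3).
Mode = (a−1)/b = 7/35.3 ≈ 0.198.

λ̂_MAP = 0.198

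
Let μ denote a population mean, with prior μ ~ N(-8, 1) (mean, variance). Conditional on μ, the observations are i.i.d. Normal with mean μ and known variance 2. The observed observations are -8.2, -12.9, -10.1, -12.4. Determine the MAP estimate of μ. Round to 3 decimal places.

μ̂_MAP = -9.933

n = 4; x̄ = ((-8.2) + (-12.9) + (-10.1) + (-12.4))/4 = -43.6/4 = -10.9.
For a Normal prior and Normal likelihood with known variance, the posterior is Normal; its mode equals its mean, the precision-weighted average.
Prior precision 1/σ₀² = 1/1 = 1; data precision n/σ² = 4/2 = 2.
μ̂ = (1·(-8) + 2·(-10.9)) / (1 + 2) = (-29.8)/3 = -149/15 ≈ -9.933.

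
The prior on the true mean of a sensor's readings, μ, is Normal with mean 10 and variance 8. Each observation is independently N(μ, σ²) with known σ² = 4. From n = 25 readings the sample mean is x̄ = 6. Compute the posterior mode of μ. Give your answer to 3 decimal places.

μ̂_MAP = 6.078

n = 25, x̄ = 6.
For a Normal prior and Normal likelihood with known variance, the posterior is Normal; its mode equals its mean, the precision-weighted average.
Prior precision 1/σ₀² = 1/8 = 0.125; data precision n/σ² = 25/4 = 6.25.
μ̂ = (0.125·10 + 6.25·6) / (0.125 + 6.25) = 38.75/6.375 = 310/51 ≈ 6.078.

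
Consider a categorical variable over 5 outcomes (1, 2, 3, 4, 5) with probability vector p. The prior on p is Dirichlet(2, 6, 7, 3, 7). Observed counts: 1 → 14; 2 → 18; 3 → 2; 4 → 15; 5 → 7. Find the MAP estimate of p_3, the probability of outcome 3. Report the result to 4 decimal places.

The posterior is Dirichlet(αᵢ + nᵢ) = Dirichlet(16, 24, 9, 18, 14).
For a Dirichlet(a₁,…,a_K) with all aᵢ > 1, the mode has j-th component (aⱼ − 1)/(Σaᵢ − K).
Here Σaᵢ = 81 and K = 5, so p_3 = (9 − 1)/(81 − 5) = 8/76 ≈ 0.1053.

MAP estimate: 0.1053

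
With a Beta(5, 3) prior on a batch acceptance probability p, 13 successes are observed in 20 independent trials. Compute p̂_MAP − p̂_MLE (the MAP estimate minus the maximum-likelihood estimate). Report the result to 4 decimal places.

MAP − MLE = 0.0038

Posterior is Beta(18, 10); MAP = (18−1)/(28−2) = 17/26 ≈ 0.65385.
MLE ignores the prior: p̂_MLE = k/n = 13/20 ≈ 0.65000.
Difference = 17/26 − 13/20 = 1/260 ≈ 0.0038.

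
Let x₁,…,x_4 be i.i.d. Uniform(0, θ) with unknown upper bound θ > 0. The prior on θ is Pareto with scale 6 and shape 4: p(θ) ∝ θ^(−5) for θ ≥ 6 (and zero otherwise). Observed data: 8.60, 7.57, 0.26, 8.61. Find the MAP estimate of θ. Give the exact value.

θ̂_MAP = 8.61

The Uniform(0, θ) likelihood is θ^(−n) for θ ≥ max(xᵢ), zero otherwise. Here max(xᵢ) = 8.61.
Posterior ∝ θ^(−5) · θ^(−4) = θ^(−9) on θ ≥ max(6, 8.61) = 8.61.
This density is strictly decreasing in θ, so the posterior mode lies at the lower boundary of the support.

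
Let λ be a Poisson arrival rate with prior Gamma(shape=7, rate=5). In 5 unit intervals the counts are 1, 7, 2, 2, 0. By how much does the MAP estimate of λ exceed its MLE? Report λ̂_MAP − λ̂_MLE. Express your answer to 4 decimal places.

MAP − MLE = -0.6000

Σxᵢ = 12. Posterior is Gamma(19, 10); MAP = (19−1)/10 = 18/10 ≈ 1.80000.
MLE = x̄ = 12/5 ≈ 2.40000.
Difference = 18/10 − 12/5 = -3/5 ≈ -0.6000.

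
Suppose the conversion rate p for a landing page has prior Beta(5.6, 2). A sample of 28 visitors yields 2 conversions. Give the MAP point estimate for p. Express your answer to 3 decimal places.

p̂_MAP = 0.196

Prior: Beta(5.6, 2).
Data: 2 successes in 28 trials. The binomial likelihood contributes p^2(1−p)^26, so the posterior is Beta(5.6+2, 2+26) = Beta(7.6, 28).
For Beta(a, b) with a, b > 1 the mode is (a−1)/(a+b−2) = 6.6/33.6 ≈ 0.196.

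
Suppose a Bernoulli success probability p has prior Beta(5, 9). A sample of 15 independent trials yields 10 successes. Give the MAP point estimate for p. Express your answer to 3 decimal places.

p̂_MAP = 0.519

Prior: Beta(5, 9).
Data: 10 successes in 15 trials. The binomial likelihood contributes p^10(1−p)^5, so the posterior is Beta(5+10, 9+5) = Beta(15, 14).
For Beta(a, b) with a, b > 1 the mode is (a−1)/(a+b−2) = 14/27 ≈ 0.519.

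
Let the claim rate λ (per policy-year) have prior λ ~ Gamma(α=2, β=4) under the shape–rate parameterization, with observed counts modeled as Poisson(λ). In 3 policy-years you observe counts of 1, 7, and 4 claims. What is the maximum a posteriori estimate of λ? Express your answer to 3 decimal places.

Σxᵢ = 1+7+4 = 12, with n = 3.
Posterior ∝ λe^(−4λ) · λ^12e^(−3λ) = λ^13e^(−7λ), i.e. Gamma(shape=14, rate=7).
The mode of a Gamma(a, b) with a ≥ 1 (shape–rate) is (a−1)/b = 13/7 ≈ 1.857.

λ̂_MAP = 1.857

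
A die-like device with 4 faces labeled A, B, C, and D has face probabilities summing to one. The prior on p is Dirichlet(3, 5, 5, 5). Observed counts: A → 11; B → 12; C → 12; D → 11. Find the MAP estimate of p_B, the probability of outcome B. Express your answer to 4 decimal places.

The posterior is Dirichlet(αᵢ + nᵢ) = Dirichlet(14, 17, 17, 16).
For a Dirichlet(a₁,…,a_K) with all aᵢ > 1, the mode has j-th component (aⱼ − 1)/(Σaᵢ − K).
Here Σaᵢ = 64 and K = 4, so p_B = (17 − 1)/(64 − 4) = 16/60 ≈ 0.2667.

MAP estimate of p_B = 0.2667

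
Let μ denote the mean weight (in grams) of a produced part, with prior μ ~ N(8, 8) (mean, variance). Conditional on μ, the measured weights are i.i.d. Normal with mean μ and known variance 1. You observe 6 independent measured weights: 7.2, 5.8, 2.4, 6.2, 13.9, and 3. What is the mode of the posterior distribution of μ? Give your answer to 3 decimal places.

n = 6; x̄ = (7.2 + 5.8 + 2.4 + 6.2 + 13.9 + 3)/6 = 38.5/6 = 77/12 ≈ 6.4167.
For a Normal prior and Normal likelihood with known variance, the posterior is Normal; its mode equals its mean, the precision-weighted average.
Prior precision 1/σ₀² = 1/8 = 0.125; data precision n/σ² = 6/1 = 6.
μ̂ = (0.125·8 + 6·(77/12)) / (0.125 + 6) = 39.5/6.125 = 316/49 ≈ 6.449.

μ̂_MAP = 6.449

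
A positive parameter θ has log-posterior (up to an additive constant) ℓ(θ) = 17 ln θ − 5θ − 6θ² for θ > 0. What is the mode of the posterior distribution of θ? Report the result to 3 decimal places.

ℓ'(θ) = 17/θ − 5 − 12θ. Setting this to zero and multiplying by θ: 12θ² + 5θ − 17 = 0.
θ = (−5 + √(5² + 4·12·17)) / (2·12) = (−5 + √841) / 24 = (−5 + 29)/24 = 1.
ℓ''(θ) = −17/θ² − 12 < 0, confirming a maximum.

θ̂_MAP = 1.000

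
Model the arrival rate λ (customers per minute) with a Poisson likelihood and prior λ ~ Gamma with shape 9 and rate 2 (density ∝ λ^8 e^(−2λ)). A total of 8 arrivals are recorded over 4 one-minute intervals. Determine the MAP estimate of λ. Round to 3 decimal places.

Σxᵢ = 8, n = 4.
Posterior ∝ λ^8e^(−2λ) · λ^8e^(−4λ) = λ^16e^(−6λ), i.e. Gamma(shape=17, rate=6).
The mode of a Gamma(a, b) with a ≥ 1 (shape–rate) is (a−1)/b = 16/6 ≈ 2.667.

λ̂_MAP = 2.667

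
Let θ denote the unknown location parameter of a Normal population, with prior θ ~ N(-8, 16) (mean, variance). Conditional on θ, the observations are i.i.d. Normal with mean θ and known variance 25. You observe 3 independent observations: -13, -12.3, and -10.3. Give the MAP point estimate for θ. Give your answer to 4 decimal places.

n = 3; x̄ = ((-13) + (-12.3) + (-10.3))/3 = -35.6/3 = -178/15 ≈ -11.8667.
For a Normal prior and Normal likelihood with known variance, the posterior is Normal; its mode equals its mean, the precision-weighted average.
Prior precision 1/σ₀² = 1/16 = 0.0625; data precision n/σ² = 3/25 = 0.12.
θ̂ = (0.0625·(-8) + 0.12·(-178/15)) / (0.0625 + 0.12) = (-1.924)/0.1825 = -3848/365 ≈ -10.5425.

θ̂_MAP = -10.5425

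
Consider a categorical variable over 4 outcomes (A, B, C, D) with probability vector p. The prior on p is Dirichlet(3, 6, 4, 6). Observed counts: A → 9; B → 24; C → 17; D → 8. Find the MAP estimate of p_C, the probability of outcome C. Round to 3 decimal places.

MAP estimate of p_C = 0.274

The posterior is Dirichlet(αᵢ + nᵢ) = Dirichlet(12, 30, 21, 14).
For a Dirichlet(a₁,…,a_K) with all aᵢ > 1, the mode has j-th component (aⱼ − 1)/(Σaᵢ − K).
Here Σaᵢ = 77 and K = 4, so p_C = (21 − 1)/(77 − 4) = 20/73 ≈ 0.274.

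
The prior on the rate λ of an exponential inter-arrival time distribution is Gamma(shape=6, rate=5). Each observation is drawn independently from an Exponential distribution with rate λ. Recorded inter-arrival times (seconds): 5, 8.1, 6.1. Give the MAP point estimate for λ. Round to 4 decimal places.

λ̂_MAP = 0.3306

The Exponential(rate=λ) likelihood is ∝ λ^n e^(−λΣtᵢ). Here n = 3 and Σtᵢ = 5 + 8.1 + 6.1 = 19.2.
Posterior ∝ λ^5e^(−5λ) · λ^3e^(−19.2λ) = λ^8e^(−24.2λ), i.e. Gamma(9, 24.2).
Mode = (a−1)/b = 8/24.2 ≈ 0.3306.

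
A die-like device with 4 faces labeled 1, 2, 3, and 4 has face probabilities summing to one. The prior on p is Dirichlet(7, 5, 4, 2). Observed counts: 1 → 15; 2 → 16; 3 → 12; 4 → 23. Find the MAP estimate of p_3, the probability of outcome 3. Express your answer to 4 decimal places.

The posterior is Dirichlet(αᵢ + nᵢ) = Dirichlet(22, 21, 16, 25).
For a Dirichlet(a₁,…,a_K) with all aᵢ > 1, the mode has j-th component (aⱼ − 1)/(Σaᵢ − K).
Here Σaᵢ = 84 and K = 4, so p_3 = (16 − 1)/(84 − 4) = 15/80 ≈ 0.1875.

MAP estimate: 0.1875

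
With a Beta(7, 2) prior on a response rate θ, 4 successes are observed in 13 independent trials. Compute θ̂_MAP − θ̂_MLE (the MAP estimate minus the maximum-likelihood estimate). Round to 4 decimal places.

MAP − MLE = 0.1923

Posterior is Beta(11, 11); MAP = (11−1)/(22−2) = 10/20 ≈ 0.50000.
MLE ignores the prior: θ̂_MLE = k/n = 4/13 ≈ 0.30769.
Difference = 10/20 − 4/13 = 5/26 ≈ 0.1923.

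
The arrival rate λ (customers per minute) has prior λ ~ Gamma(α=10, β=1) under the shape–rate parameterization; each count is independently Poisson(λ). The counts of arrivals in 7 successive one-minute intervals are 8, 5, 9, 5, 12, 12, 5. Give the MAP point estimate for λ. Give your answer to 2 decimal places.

λ̂_MAP = 8.13

Σxᵢ = 8+5+9+5+12+12+5 = 56, with n = 7.
Posterior ∝ λ^9e^(−1λ) · λ^56e^(−7λ) = λ^65e^(−8λ), i.e. Gamma(shape=66, rate=8).
The mode of a Gamma(a, b) with a ≥ 1 (shape–rate) is (a−1)/b = 65/8 ≈ 8.13.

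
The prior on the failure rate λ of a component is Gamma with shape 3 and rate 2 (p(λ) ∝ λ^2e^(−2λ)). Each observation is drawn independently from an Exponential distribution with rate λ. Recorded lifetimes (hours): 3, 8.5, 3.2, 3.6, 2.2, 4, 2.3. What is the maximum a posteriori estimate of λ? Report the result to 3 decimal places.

The Exponential(rate=λ) likelihood is ∝ λ^n e^(−λΣtᵢ). Here n = 7 and Σtᵢ = 3 + 8.5 + 3.2 + 3.6 + 2.2 + 4 + 2.3 = 26.8.
Posterior ∝ λ^2e^(−2λ) · λ^7e^(−26.8λ) = λ^9e^(−28.8λ), i.e. Gamma(10, 28.8).
Mode = (a−1)/b = 9/28.8 ≈ 0.313.

λ̂_MAP = 0.313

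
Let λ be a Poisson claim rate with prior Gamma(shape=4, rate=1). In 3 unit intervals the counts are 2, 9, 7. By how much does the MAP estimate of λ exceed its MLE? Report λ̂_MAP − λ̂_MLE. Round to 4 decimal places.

MAP − MLE = -0.7500

Σxᵢ = 18. Posterior is Gamma(22, 4); MAP = (22−1)/4 = 21/4 ≈ 5.25000.
MLE = x̄ = 18/3 ≈ 6.00000.
Difference = 21/4 − 18/3 = -3/4 ≈ -0.7500.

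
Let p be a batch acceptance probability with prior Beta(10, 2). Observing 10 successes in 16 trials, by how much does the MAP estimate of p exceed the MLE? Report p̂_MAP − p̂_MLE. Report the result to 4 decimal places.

Posterior is Beta(20, 8); MAP = (20−1)/(28−2) = 19/26 ≈ 0.73077.
MLE ignores the prior: p̂_MLE = k/n = 10/16 ≈ 0.62500.
Difference = 19/26 − 10/16 = 11/104 ≈ 0.1058.

MAP − MLE = 0.1058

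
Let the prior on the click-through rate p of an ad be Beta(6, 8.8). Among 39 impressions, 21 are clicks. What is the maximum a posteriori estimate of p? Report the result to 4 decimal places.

p̂_MAP = 0.5019

Prior: Beta(6, 8.8).
Data: 21 successes in 39 trials. The binomial likelihood contributes p^21(1−p)^18, so the posterior is Beta(6+21, 8.8+18) = Beta(27, 26.8).
For Beta(a, b) with a, b > 1 the mode is (a−1)/(a+b−2) = 26/51.8 ≈ 0.5019.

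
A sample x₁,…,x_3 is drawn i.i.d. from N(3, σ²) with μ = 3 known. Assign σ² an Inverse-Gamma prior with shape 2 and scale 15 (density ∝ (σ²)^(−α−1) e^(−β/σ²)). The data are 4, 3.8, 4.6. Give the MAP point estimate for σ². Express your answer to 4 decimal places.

σ̂²_MAP = 3.8000

Sum of squared deviations about the known mean: SS = (4−3)² + (3.8−3)² + (4.6−3)² = 4.2.
The Normal likelihood contributes (σ²)^(−n/2) exp(−SS/(2σ²)), so the posterior is Inverse-Gamma(α + n/2, β + SS/2) = Inverse-Gamma(3.5, 17.1).
The mode of Inverse-Gamma(a, b) is b/(a+1) = 17.1/4.5 ≈ 3.8000.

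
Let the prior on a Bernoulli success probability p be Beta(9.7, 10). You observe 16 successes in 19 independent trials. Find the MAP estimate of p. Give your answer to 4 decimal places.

p̂_MAP = 0.6730

Prior: Beta(9.7, 10).
Data: 16 successes in 19 trials. The binomial likelihood contributes p^16(1−p)^3, so the posterior is Beta(9.7+16, 10+3) = Beta(25.7, 13).
For Beta(a, b) with a, b > 1 the mode is (a−1)/(a+b−2) = 24.7/36.7 ≈ 0.6730.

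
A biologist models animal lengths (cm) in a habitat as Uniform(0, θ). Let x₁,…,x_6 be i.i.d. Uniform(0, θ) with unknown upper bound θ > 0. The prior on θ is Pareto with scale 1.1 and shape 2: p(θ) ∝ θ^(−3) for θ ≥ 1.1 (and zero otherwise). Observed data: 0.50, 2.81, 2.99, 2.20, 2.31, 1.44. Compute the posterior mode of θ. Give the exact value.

θ̂_MAP = 2.99

The Uniform(0, θ) likelihood is θ^(−n) for θ ≥ max(xᵢ), zero otherwise. Here max(xᵢ) = 2.99.
Posterior ∝ θ^(−3) · θ^(−6) = θ^(−9) on θ ≥ max(1.1, 2.99) = 2.99.
This density is strictly decreasing in θ, so the posterior mode lies at the lower boundary of the support.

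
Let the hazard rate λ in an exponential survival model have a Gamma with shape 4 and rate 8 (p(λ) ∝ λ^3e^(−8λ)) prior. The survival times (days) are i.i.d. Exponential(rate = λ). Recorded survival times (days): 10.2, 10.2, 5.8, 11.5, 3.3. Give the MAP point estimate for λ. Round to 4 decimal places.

λ̂_MAP = 0.1633

The Exponential(rate=λ) likelihood is ∝ λ^n e^(−λΣtᵢ). Here n = 5 and Σtᵢ = 10.2 + 10.2 + 5.8 + 11.5 + 3.3 = 41.
Posterior ∝ λ^3e^(−8λ) · λ^5e^(−41λ) = λ^8e^(−49λ), i.e. Gamma(9, 49).
Mode = (a−1)/b = 8/49 ≈ 0.1633.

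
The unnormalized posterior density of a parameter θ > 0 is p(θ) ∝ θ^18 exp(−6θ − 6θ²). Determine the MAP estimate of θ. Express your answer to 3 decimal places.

θ̂_MAP = 1.000

ℓ'(θ) = 18/θ − 6 − 12θ. Setting this to zero and multiplying by θ: 12θ² + 6θ − 18 = 0.
θ = (−6 + √(6² + 4·12·18)) / (2·12) = (−6 + √900) / 24 = (−6 + 30)/24 = 1.
ℓ''(θ) = −18/θ² − 12 < 0, confirming a maximum.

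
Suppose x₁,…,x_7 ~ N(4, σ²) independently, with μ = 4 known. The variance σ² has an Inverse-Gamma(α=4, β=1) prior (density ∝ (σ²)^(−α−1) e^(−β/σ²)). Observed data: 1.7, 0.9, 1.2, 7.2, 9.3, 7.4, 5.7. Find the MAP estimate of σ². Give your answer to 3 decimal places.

σ̂²_MAP = 4.560

Sum of squared deviations about the known mean: SS = (1.7−4)² + (0.9−4)² + (1.2−4)² + (7.2−4)² + (9.3−4)² + (7.4−4)² + (5.7−4)² = 75.52.
The Normal likelihood contributes (σ²)^(−n/2) exp(−SS/(2σ²)), so the posterior is Inverse-Gamma(α + n/2, β + SS/2) = Inverse-Gamma(7.5, 38.76).
The mode of Inverse-Gamma(a, b) is b/(a+1) = 38.76/8.5 ≈ 4.560.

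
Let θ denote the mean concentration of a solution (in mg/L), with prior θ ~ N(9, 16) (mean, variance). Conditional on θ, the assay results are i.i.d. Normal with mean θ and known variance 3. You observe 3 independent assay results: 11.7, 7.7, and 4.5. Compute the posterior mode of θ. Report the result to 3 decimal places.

n = 3; x̄ = (11.7 + 7.7 + 4.5)/3 = 23.9/3 = 239/30 ≈ 7.9667.
For a Normal prior and Normal likelihood with known variance, the posterior is Normal; its mode equals its mean, the precision-weighted average.
Prior precision 1/σ₀² = 1/16 = 0.0625; data precision n/σ² = 3/3 = 1.
θ̂ = (0.0625·9 + 1·(239/30)) / (0.0625 + 1) = (2047/240)/1.0625 = 2047/255 ≈ 8.027.

θ̂_MAP = 8.027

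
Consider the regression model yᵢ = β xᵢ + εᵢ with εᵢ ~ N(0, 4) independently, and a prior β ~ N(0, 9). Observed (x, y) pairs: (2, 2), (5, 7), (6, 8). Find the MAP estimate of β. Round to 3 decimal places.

log p(β | y) = −Σ(yᵢ − βxᵢ)²/(2·4) − β²/(2·9) + const.
Setting the derivative to zero: Σxᵢ(yᵢ − βxᵢ)/4 − β/9 = 0, so β = Σxᵢyᵢ / (Σxᵢ² + σ²/τ²).
Σxᵢyᵢ = 2·2 + 5·7 + 6·8 = 87; Σxᵢ² = 65; σ²/τ² = 4/9.
β̂_MAP = 87 / (65 + 4/9) = 87/(589/9) = 783/589 ≈ 1.329.

β̂_MAP = 1.329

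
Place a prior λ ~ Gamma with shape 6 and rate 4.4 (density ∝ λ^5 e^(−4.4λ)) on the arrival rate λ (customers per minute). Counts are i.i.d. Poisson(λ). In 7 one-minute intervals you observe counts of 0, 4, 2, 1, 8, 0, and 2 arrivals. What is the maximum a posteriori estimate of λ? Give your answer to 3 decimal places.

λ̂_MAP = 1.930

Σxᵢ = 0+4+2+1+8+0+2 = 17, with n = 7.
Posterior ∝ λ^5e^(−4.4λ) · λ^17e^(−7λ) = λ^22e^(−11.4λ), i.e. Gamma(shape=23, rate=11.4).
The mode of a Gamma(a, b) with a ≥ 1 (shape–rate) is (a−1)/b = 22/11.4 ≈ 1.930.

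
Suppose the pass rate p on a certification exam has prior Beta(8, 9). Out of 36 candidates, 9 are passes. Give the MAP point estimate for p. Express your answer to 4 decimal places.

p̂_MAP = 0.3137

Prior: Beta(8, 9).
Data: 9 successes in 36 trials. The binomial likelihood contributes p^9(1−p)^27, so the posterior is Beta(8+9, 9+27) = Beta(17, 36).
For Beta(a, b) with a, b > 1 the mode is (a−1)/(a+b−2) = 16/51 ≈ 0.3137.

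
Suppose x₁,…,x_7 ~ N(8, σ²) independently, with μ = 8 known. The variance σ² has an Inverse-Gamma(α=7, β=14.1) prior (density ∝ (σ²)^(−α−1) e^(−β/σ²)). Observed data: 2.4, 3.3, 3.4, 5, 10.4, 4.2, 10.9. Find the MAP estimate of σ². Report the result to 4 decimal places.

Sum of squared deviations about the known mean: SS = (2.4−8)² + (3.3−8)² + (3.4−8)² + (5−8)² + (10.4−8)² + (4.2−8)² + (10.9−8)² = 112.22.
The Normal likelihood contributes (σ²)^(−n/2) exp(−SS/(2σ²)), so the posterior is Inverse-Gamma(α + n/2, β + SS/2) = Inverse-Gamma(10.5, 70.21).
The mode of Inverse-Gamma(a, b) is b/(a+1) = 70.21/11.5 ≈ 6.1052.

σ̂²_MAP = 6.1052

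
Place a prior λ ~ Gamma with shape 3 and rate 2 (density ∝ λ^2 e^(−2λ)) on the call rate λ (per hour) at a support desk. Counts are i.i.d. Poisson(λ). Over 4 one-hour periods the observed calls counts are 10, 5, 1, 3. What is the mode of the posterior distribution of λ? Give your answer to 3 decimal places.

Σxᵢ = 10+5+1+3 = 19, with n = 4.
Posterior ∝ λ^2e^(−2λ) · λ^19e^(−4λ) = λ^21e^(−6λ), i.e. Gamma(shape=22, rate=6).
The mode of a Gamma(a, b) with a ≥ 1 (shape–rate) is (a−1)/b = 21/6 ≈ 3.500.

λ̂_MAP = 3.500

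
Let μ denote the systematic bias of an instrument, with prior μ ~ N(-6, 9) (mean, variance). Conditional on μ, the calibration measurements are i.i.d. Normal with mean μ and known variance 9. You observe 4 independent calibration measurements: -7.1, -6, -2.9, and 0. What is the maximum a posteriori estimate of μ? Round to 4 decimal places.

μ̂_MAP = -4.4000

n = 4; x̄ = ((-7.1) + (-6) + (-2.9) + 0)/4 = -16/4 = -4.
For a Normal prior and Normal likelihood with known variance, the posterior is Normal; its mode equals its mean, the precision-weighted average.
Prior precision 1/σ₀² = 1/9; data precision n/σ² = 4/9.
μ̂ = ((1/9)·(-6) + (4/9)·(-4)) / (1/9 + 4/9) = (-22/9)/(5/9) = -4.4000.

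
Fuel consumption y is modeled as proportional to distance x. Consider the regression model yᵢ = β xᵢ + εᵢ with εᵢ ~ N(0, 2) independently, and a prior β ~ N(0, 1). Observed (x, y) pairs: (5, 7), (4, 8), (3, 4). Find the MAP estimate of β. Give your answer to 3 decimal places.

log p(β | y) = −Σ(yᵢ − βxᵢ)²/(2·2) − β²/(2·1) + const.
Setting the derivative to zero: Σxᵢ(yᵢ − βxᵢ)/2 − β/1 = 0, so β = Σxᵢyᵢ / (Σxᵢ² + σ²/τ²).
Σxᵢyᵢ = 5·7 + 4·8 + 3·4 = 79; Σxᵢ² = 50; σ²/τ² = 2.
β̂_MAP = 79 / (50 + 2) = 79/52 ≈ 1.519.

β̂_MAP = 1.519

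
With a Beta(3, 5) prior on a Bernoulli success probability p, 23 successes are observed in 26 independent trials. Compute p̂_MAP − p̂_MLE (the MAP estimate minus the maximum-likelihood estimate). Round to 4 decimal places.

MAP − MLE = -0.1034

Posterior is Beta(26, 8); MAP = (26−1)/(34−2) = 25/32 ≈ 0.78125.
MLE ignores the prior: p̂_MLE = k/n = 23/26 ≈ 0.88462.
Difference = 25/32 − 23/26 = -43/416 ≈ -0.1034.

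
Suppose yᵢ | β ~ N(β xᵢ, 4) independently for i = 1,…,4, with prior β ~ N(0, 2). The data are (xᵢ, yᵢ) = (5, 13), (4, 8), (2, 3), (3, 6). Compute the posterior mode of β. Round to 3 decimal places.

β̂_MAP = 2.161

log p(β | y) = −Σ(yᵢ − βxᵢ)²/(2·4) − β²/(2·2) + const.
Setting the derivative to zero: Σxᵢ(yᵢ − βxᵢ)/4 − β/2 = 0, so β = Σxᵢyᵢ / (Σxᵢ² + σ²/τ²).
Σxᵢyᵢ = 5·13 + 4·8 + 2·3 + 3·6 = 121; Σxᵢ² = 54; σ²/τ² = 2.
β̂_MAP = 121 / (54 + 2) = 121/56 ≈ 2.161.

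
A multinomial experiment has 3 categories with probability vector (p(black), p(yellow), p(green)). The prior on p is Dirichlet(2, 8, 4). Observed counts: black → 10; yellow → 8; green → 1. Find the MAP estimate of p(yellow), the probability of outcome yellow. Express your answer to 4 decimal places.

MAP estimate of p(yellow) = 0.5000

The posterior is Dirichlet(αᵢ + nᵢ) = Dirichlet(12, 16, 5).
For a Dirichlet(a₁,…,a_K) with all aᵢ > 1, the mode has j-th component (aⱼ − 1)/(Σaᵢ − K).
Here Σaᵢ = 33 and K = 3, so p(yellow) = (16 − 1)/(33 − 3) = 15/30 ≈ 0.5000.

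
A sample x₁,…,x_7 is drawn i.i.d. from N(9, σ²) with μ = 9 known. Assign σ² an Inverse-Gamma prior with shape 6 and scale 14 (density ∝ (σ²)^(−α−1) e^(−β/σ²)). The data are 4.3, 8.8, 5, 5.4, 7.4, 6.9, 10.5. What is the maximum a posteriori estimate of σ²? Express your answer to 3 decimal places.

Sum of squared deviations about the known mean: SS = (4.3−9)² + (8.8−9)² + (5−9)² + (5.4−9)² + (7.4−9)² + (6.9−9)² + (10.5−9)² = 60.31.
The Normal likelihood contributes (σ²)^(−n/2) exp(−SS/(2σ²)), so the posterior is Inverse-Gamma(α + n/2, β + SS/2) = Inverse-Gamma(9.5, 44.155).
The mode of Inverse-Gamma(a, b) is b/(a+1) = 44.155/10.5 ≈ 4.205.

σ̂²_MAP = 4.205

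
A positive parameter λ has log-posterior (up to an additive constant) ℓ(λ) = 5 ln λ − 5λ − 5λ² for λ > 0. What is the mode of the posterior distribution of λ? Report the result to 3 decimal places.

ℓ'(λ) = 5/λ − 5 − 10λ. Setting this to zero and multiplying by λ: 10λ² + 5λ − 5 = 0.
λ = (−5 + √(5² + 4·10·5)) / (2·10) = (−5 + √225) / 20 = (−5 + 15)/20 = 1/2.
ℓ''(λ) = −5/λ² − 10 < 0, confirming a maximum.

λ̂_MAP = 0.500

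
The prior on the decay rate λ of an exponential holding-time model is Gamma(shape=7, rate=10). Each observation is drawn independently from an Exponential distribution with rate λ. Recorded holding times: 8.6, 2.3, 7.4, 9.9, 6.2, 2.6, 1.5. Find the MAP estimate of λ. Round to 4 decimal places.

λ̂_MAP = 0.2680

The Exponential(rate=λ) likelihood is ∝ λ^n e^(−λΣtᵢ). Here n = 7 and Σtᵢ = 8.6 + 2.3 + 7.4 + 9.9 + 6.2 + 2.6 + 1.5 = 38.5.
Posterior ∝ λ^6e^(−10λ) · λ^7e^(−38.5λ) = λ^13e^(−48.5λ), i.e. Gamma(14, 48.5).
Mode = (a−1)/b = 13/48.5 ≈ 0.2680.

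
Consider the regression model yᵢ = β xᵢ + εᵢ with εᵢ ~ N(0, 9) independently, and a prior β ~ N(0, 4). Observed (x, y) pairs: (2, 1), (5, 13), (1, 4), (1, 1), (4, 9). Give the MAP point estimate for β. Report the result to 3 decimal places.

log p(β | y) = −Σ(yᵢ − βxᵢ)²/(2·9) − β²/(2·4) + const.
Setting the derivative to zero: Σxᵢ(yᵢ − βxᵢ)/9 − β/4 = 0, so β = Σxᵢyᵢ / (Σxᵢ² + σ²/τ²).
Σxᵢyᵢ = 2·1 + 5·13 + 1·4 + 1·1 + 4·9 = 108; Σxᵢ² = 47; σ²/τ² = 2.25.
β̂_MAP = 108 / (47 + 2.25) = 108/49.25 ≈ 2.193.

β̂_MAP = 2.193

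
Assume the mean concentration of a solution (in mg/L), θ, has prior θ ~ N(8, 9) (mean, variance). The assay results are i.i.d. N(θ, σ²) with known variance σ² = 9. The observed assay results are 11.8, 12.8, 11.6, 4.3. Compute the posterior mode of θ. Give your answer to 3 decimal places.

θ̂_MAP = 9.700

n = 4; x̄ = (11.8 + 12.8 + 11.6 + 4.3)/4 = 40.5/4 = 10.125.
For a Normal prior and Normal likelihood with known variance, the posterior is Normal; its mode equals its mean, the precision-weighted average.
Prior precision 1/σ₀² = 1/9; data precision n/σ² = 4/9.
θ̂ = ((1/9)·8 + (4/9)·10.125) / (1/9 + 4/9) = (97/18)/(5/9) = 9.700.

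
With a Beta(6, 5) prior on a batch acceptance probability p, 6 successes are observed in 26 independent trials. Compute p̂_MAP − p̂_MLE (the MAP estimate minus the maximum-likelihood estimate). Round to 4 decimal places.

Posterior is Beta(12, 25); MAP = (12−1)/(37−2) = 11/35 ≈ 0.31429.
MLE ignores the prior: p̂_MLE = k/n = 6/26 ≈ 0.23077.
Difference = 11/35 − 6/26 = 38/455 ≈ 0.0835.

MAP − MLE = 0.0835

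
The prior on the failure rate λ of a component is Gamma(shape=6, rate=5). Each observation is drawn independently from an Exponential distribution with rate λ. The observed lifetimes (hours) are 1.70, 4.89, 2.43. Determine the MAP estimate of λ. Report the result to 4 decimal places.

λ̂_MAP = 0.5706

The Exponential(rate=λ) likelihood is ∝ λ^n e^(−λΣtᵢ). Here n = 3 and Σtᵢ = 1.70 + 4.89 + 2.43 = 9.02.
Posterior ∝ λ^5e^(−5λ) · λ^3e^(−9.02λ) = λ^8e^(−14.02λ), i.e. Gamma(9, 14.02).
Mode = (a−1)/b = 8/14.02 ≈ 0.5706.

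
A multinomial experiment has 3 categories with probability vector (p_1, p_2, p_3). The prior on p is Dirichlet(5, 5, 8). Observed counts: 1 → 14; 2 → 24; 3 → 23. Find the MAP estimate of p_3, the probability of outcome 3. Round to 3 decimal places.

MAP estimate: 0.395

The posterior is Dirichlet(αᵢ + nᵢ) = Dirichlet(19, 29, 31).
For a Dirichlet(a₁,…,a_K) with all aᵢ > 1, the mode has j-th component (aⱼ − 1)/(Σaᵢ − K).
Here Σaᵢ = 79 and K = 3, so p_3 = (31 − 1)/(79 − 3) = 30/76 ≈ 0.395.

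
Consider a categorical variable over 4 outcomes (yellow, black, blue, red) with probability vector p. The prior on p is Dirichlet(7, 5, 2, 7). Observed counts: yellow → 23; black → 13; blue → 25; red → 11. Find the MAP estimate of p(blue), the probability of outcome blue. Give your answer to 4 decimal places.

The posterior is Dirichlet(αᵢ + nᵢ) = Dirichlet(30, 18, 27, 18).
For a Dirichlet(a₁,…,a_K) with all aᵢ > 1, the mode has j-th component (aⱼ − 1)/(Σaᵢ − K).
Here Σaᵢ = 93 and K = 4, so p(blue) = (27 − 1)/(93 − 4) = 26/89 ≈ 0.2921.

MAP estimate of p(blue) = 0.2921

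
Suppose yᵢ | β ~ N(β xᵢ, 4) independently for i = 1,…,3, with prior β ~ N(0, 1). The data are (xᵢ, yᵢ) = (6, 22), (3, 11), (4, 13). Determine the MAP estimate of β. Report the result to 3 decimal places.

log p(β | y) = −Σ(yᵢ − βxᵢ)²/(2·4) − β²/(2·1) + const.
Setting the derivative to zero: Σxᵢ(yᵢ − βxᵢ)/4 − β/1 = 0, so β = Σxᵢyᵢ / (Σxᵢ² + σ²/τ²).
Σxᵢyᵢ = 6·22 + 3·11 + 4·13 = 217; Σxᵢ² = 61; σ²/τ² = 4.
β̂_MAP = 217 / (61 + 4) = 217/65 ≈ 3.338.

β̂_MAP = 3.338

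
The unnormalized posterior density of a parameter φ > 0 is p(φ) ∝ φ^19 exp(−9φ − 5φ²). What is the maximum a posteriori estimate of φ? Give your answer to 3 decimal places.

φ̂_MAP = 1.000

ℓ'(φ) = 19/φ − 9 − 10φ. Setting this to zero and multiplying by φ: 10φ² + 9φ − 19 = 0.
φ = (−9 + √(9² + 4·10·19)) / (2·10) = (−9 + √841) / 20 = (−9 + 29)/20 = 1.
ℓ''(φ) = −19/φ² − 10 < 0, confirming a maximum.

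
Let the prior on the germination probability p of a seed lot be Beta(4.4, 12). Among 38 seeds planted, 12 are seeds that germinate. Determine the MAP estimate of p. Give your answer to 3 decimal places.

p̂_MAP = 0.294

Prior: Beta(4.4, 12).
Data: 12 successes in 38 trials. The binomial likelihood contributes p^12(1−p)^26, so the posterior is Beta(4.4+12, 12+26) = Beta(16.4, 38).
For Beta(a, b) with a, b > 1 the mode is (a−1)/(a+b−2) = 15.4/52.4 ≈ 0.294.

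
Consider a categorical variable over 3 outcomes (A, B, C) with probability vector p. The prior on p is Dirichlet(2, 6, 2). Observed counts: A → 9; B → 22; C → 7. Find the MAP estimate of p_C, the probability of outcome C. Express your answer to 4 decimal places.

The posterior is Dirichlet(αᵢ + nᵢ) = Dirichlet(11, 28, 9).
For a Dirichlet(a₁,…,a_K) with all aᵢ > 1, the mode has j-th component (aⱼ − 1)/(Σaᵢ − K).
Here Σaᵢ = 48 and K = 3, so p_C = (9 − 1)/(48 − 3) = 8/45 ≈ 0.1778.

MAP estimate of p_C = 0.1778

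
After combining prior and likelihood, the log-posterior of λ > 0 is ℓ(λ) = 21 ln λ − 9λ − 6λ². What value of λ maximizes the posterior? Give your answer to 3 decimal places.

ℓ'(λ) = 21/λ − 9 − 12λ. Setting this to zero and multiplying by λ: 12λ² + 9λ − 21 = 0.
λ = (−9 + √(9² + 4·12·21)) / (2·12) = (−9 + √1089) / 24 = (−9 + 33)/24 = 1.
ℓ''(λ) = −21/λ² − 12 < 0, confirming a maximum.

λ̂_MAP = 1.000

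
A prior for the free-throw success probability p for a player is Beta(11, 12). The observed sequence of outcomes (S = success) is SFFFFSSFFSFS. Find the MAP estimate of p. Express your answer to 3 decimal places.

p̂_MAP = 0.455

Prior: Beta(11, 12).
Data: 5 successes in 12 trials (from the sequence). The binomial likelihood contributes p^5(1−p)^7, so the posterior is Beta(11+5, 12+7) = Beta(16, 19).
For Beta(a, b) with a, b > 1 the mode is (a−1)/(a+b−2) = 15/33 ≈ 0.455.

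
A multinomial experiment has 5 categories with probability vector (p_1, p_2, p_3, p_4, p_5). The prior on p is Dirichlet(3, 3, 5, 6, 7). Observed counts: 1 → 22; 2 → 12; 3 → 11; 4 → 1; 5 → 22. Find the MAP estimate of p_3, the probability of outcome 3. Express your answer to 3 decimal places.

The posterior is Dirichlet(αᵢ + nᵢ) = Dirichlet(25, 15, 16, 7, 29).
For a Dirichlet(a₁,…,a_K) with all aᵢ > 1, the mode has j-th component (aⱼ − 1)/(Σaᵢ − K).
Here Σaᵢ = 92 and K = 5, so p_3 = (16 − 1)/(92 − 5) = 15/87 ≈ 0.172.

MAP estimate: 0.172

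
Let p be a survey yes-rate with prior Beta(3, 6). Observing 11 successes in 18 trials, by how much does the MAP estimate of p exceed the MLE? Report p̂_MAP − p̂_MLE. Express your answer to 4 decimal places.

MAP − MLE = -0.0911

Posterior is Beta(14, 13); MAP = (14−1)/(27−2) = 13/25 ≈ 0.52000.
MLE ignores the prior: p̂_MLE = k/n = 11/18 ≈ 0.61111.
Difference = 13/25 − 11/18 = -41/450 ≈ -0.0911.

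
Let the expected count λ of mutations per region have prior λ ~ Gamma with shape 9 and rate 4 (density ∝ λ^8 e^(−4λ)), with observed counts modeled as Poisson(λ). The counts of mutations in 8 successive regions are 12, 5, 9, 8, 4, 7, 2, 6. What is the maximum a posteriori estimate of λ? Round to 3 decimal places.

λ̂_MAP = 5.083

Σxᵢ = 12+5+9+8+4+7+2+6 = 53, with n = 8.
Posterior ∝ λ^8e^(−4λ) · λ^53e^(−8λ) = λ^61e^(−12λ), i.e. Gamma(shape=62, rate=12).
The mode of a Gamma(a, b) with a ≥ 1 (shape–rate) is (a−1)/b = 61/12 ≈ 5.083.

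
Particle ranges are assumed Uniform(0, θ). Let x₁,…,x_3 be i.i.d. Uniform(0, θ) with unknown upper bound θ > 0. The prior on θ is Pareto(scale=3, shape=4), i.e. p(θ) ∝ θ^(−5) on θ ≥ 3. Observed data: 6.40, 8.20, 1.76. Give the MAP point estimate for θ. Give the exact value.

The Uniform(0, θ) likelihood is θ^(−n) for θ ≥ max(xᵢ), zero otherwise. Here max(xᵢ) = 8.20.
Posterior ∝ θ^(−5) · θ^(−3) = θ^(−8) on θ ≥ max(3, 8.20) = 8.20.
This density is strictly decreasing in θ, so the posterior mode lies at the lower boundary of the support.

θ̂_MAP = 8.20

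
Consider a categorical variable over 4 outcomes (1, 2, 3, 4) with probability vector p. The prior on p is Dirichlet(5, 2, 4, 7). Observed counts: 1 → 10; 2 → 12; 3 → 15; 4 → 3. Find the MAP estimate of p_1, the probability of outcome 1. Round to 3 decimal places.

The posterior is Dirichlet(αᵢ + nᵢ) = Dirichlet(15, 14, 19, 10).
For a Dirichlet(a₁,…,a_K) with all aᵢ > 1, the mode has j-th component (aⱼ − 1)/(Σaᵢ − K).
Here Σaᵢ = 58 and K = 4, so p_1 = (15 − 1)/(58 − 4) = 14/54 ≈ 0.259.

MAP estimate: 0.259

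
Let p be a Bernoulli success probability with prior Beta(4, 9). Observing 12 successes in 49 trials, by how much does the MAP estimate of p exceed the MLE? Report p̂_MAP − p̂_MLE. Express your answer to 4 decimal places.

Posterior is Beta(16, 46); MAP = (16−1)/(62−2) = 15/60 ≈ 0.25000.
MLE ignores the prior: p̂_MLE = k/n = 12/49 ≈ 0.24490.
Difference = 15/60 − 12/49 = 1/196 ≈ 0.0051.

MAP − MLE = 0.0051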